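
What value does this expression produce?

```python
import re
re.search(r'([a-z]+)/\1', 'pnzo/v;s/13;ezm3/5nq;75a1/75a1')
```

None

The backreference `\1` re-matches whatever the first group consumed, character for character.
`search` walks the string left to right and returns the first match it finds.
Here the pattern never matches, so the call returns None.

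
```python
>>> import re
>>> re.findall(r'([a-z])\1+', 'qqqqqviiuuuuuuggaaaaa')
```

['q', 'i', 'u', 'g', 'a']

The backreference `\1` re-matches whatever the first group consumed, character for character.
`findall` collects group 1 from each match (5 total).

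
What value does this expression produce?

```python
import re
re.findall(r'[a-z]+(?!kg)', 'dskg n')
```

['dskg', 'n']

The negative lookahead/lookbehind blocks any match where the forbidden context is present.
Scanning left to right: at [0:4] → 'dskg'; at [5:6] → 'n'.
`findall` yields the raw match text (2 of them) because the pattern has no groups.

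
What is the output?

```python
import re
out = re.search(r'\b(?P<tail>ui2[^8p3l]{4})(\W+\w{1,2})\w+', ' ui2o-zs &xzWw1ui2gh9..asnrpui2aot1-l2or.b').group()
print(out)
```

The pattern matches a word boundary (`\b`, zero-width); then the literal 'ui2', then exactly 4 of any character except [8p3l] (captured as 'tail'); then one or more of a non-word character, then 1 to 2 of a word character (captured); then one or more of a word character.
`re.search` scans for the first position where the pattern succeeds.
The match spans [1:21] → 'ui2o-zs &xzWw1ui2gh9'.
Captured: group 1 = 'ui2o-zs', group 2 = ' &xz'.

ui2o-zs &xzWw1ui2gh9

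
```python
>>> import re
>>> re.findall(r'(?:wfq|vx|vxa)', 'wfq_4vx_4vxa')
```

Alternation isn't longest-match — the leftmost alternative that fits at this position is chosen.
No capturing groups, so `findall` returns the 3 full match strings.

['wfq', 'vx', 'vx']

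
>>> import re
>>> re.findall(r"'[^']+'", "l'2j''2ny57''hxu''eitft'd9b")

["'2j'", "'2ny57'", "'hxu'", "'eitft'"]

Matches: at [1:5] → "'2j'"; at [5:12] → "'2ny57'"; at [12:17] → "'hxu'"; at [17:24] → "'eitft'".
With no groups in the pattern, `findall` gives back each whole match — 4 here.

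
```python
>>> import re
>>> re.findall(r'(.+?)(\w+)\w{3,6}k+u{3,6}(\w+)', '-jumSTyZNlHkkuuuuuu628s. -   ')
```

The `?` after the quantifier makes it lazy — it takes as little as possible before letting the rest of the pattern try.
With 3 capturing groups, `findall` returns a 3-tuple per match.

[('-', 'jumSTyZN', '628s')]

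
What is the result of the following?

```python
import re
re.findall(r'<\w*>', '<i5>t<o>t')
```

['<i5>', '<o>']

`findall` yields the raw match text (2 of them) because the pattern has no groups.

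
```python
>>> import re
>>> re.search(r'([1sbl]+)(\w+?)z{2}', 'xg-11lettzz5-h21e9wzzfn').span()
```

Pattern: one or more of one of [1sbl] (captured); then one or more of a word character (lazy) (captured); then exactly 2 of a literal 'z'.
The match spans [3:11] → '11lettzz'.

(3, 11)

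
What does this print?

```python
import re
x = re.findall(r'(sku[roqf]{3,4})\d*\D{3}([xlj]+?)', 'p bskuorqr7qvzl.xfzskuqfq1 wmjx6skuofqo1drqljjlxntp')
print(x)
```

[('skuorqr', 'l'), ('skuqfq', 'j'), ('skuofqo', 'l')]

The pattern matches the literal 'sku', then 3 to 4 of one of [roqf] (captured); then zero or more of a digit, then exactly 3 of a non-digit; then one or more of one of [xlj] (lazy) (captured).
With the lazy modifier that quantifier settles for the fewest repetitions that let the rest of the pattern succeed (the atoms after it are unaffected and can still be greedy).
Matches: at [3:15] match 'skuorqr7qvzl', groups = ('skuorqr', 'l'); at [19:30] match 'skuqfq1 wmj', groups = ('skuqfq', 'j'); at [32:44] match 'skuofqo1drql', groups = ('skuofqo', 'l').
2 groups means each result is a tuple of 2 captured strings — 3 here.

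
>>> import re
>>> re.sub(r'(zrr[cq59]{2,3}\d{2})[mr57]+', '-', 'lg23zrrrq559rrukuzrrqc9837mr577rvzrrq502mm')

`sub` substitutes '-' at each match site.

'lg23zrrrq559rruku-v-'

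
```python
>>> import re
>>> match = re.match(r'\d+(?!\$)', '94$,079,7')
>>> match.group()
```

The negative lookaround is zero-width — it rules out positions where the adjacent text would match, without consuming anything.
`re.match` won't scan ahead — the pattern has to work from the very first character.
The match spans [0:1] → '9'.

'9'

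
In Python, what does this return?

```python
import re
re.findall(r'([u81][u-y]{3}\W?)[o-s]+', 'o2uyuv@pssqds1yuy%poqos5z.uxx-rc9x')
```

The pattern matches one of [u81], then exactly 3 of a character in [u-y], then optionally a non-word character (captured); then one or more of a character in [o-s].
Matches: at [2:11] match 'uyuv@pssq', group 1 = 'uyuv@'; at [13:23] match '1yuy%poqos', group 1 = '1yuy%'.
With a single group, `findall` returns only what that group captured — 2 items.

['uyuv@', '1yuy%']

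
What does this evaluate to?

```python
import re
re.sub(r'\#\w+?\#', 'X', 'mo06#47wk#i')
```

'mo06Xi'

Matches: at [4:10] → '#47wk#'.
Every occurrence is swapped for 'X'.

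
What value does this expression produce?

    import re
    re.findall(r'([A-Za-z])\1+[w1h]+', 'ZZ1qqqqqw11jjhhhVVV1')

['Z', 'q', 'j', 'V']

`\1` has to match the exact text group 1 already captured.
Scanning left to right: at [0:3] match 'ZZ1', group 1 = 'Z'; at [3:11] match 'qqqqqw11', group 1 = 'q'; at [11:16] match 'jjhhh', group 1 = 'j'; at [16:20] match 'VVV1', group 1 = 'V'.
`findall` collects group 1 from each match (4 total).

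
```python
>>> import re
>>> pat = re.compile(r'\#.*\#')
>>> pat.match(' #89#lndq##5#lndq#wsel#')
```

`re.match` won't scan ahead — the pattern has to work from the very first character.
Here position 0 doesn't satisfy it, so the call returns None.

None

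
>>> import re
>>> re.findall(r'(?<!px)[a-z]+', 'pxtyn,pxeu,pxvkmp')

['pxtyn', 'pxeu', 'pxvkmp']

The negative lookahead/lookbehind blocks any match where the forbidden context is present.
With no groups in the pattern, `findall` gives back each whole match — 3 here.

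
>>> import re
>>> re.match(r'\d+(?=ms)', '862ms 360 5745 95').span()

The lookaround is zero-width — it requires the adjacent text to match without consuming it, so the asserted text isn't part of the match.
`re.match` only tries the pattern at the start of the string.
The match spans [0:3] → '862'.

(0, 3)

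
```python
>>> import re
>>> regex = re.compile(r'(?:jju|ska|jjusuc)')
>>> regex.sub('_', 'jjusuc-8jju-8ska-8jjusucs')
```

Alternation tries branches left to right and keeps the first one that lets the overall match succeed at that position.
Matches: at [0:3] → 'jju'; at [8:11] → 'jju'; at [13:16] → 'ska'; at [18:21] → 'jju'.
Every occurrence is swapped for '_'.

'_suc-8_-8_-8_sucs'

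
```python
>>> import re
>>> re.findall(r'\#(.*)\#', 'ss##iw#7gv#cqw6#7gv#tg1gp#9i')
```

Walking the string: at [2:26] match '##iw#7gv#cqw6#7gv#tg1gp#', group 1 = '#iw#7gv#cqw6#7gv#tg1gp'.
Because there's exactly one group, `findall` drops the full match and keeps group 1 from the one hit.

['#iw#7gv#cqw6#7gv#tg1gp']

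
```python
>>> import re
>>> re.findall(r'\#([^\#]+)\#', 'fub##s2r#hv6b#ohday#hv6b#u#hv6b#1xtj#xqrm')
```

Walking the string: at [4:9] match '#s2r#', group 1 = 's2r'; at [13:20] match '#ohday#', group 1 = 'ohday'; at [24:27] match '#u#', group 1 = 'u'; at [31:37] match '#1xtj#', group 1 = '1xtj'.
Because there's exactly one group, `findall` drops the full match and keeps group 1 from each hit.

['s2r', 'ohday', 'u', '1xtj']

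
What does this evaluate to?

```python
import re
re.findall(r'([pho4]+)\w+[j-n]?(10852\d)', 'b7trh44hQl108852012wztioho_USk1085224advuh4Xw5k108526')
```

Pattern: one or more of one of [pho4] (captured); then one or more of a word character, then optionally a character in [j-n]; then the literal '108', then the literal '52', then a digit (captured).
Walking the string: at [4:53] match 'h44hQl108852012wztioho_USk1085224advuh4Xw5k108526', groups = ('h44h', '108526').
Multiple groups make `findall` return tuples — one 2-tuple for the one match.

[('h44h', '108526')]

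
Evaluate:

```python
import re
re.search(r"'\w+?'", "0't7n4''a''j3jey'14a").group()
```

"'t7n4'"

The match spans [1:7] → "'t7n4'".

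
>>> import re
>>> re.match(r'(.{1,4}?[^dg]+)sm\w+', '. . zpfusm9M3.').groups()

('. . zpfu',)

Pattern: 1 to 4 of any character (lazy), then one or more of any character except [dg] (captured); then the literal 'sm', then one or more of a word character.
`re.match` only tries the pattern at the start of the string.
The match spans [0:13] → '. . zpfusm9M3'.
Captured: group 1 = '. . zpfu'.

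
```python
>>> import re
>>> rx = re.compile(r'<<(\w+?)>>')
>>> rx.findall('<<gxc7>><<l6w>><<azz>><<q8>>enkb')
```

Matches: at [0:8] match '<<gxc7>>', group 1 = 'gxc7'; at [8:15] match '<<l6w>>', group 1 = 'l6w'; at [15:22] match '<<azz>>', group 1 = 'azz'; at [22:28] match '<<q8>>', group 1 = 'q8'.
Because there's exactly one group, `findall` drops the full match and keeps group 1 from each hit.

['gxc7', 'l6w', 'azz', 'q8']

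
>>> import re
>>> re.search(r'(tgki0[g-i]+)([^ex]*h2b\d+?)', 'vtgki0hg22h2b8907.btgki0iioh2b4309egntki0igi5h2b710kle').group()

The match spans [1:31] → 'tgki0hg22h2b8907.btgki0iioh2b4'.

'tgki0hg22h2b8907.btgki0iioh2b4'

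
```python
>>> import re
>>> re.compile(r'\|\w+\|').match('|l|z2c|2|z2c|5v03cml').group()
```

'|l|'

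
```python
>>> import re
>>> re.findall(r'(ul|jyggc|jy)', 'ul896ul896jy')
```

Scanning left to right: at [0:2] match 'ul', group 1 = 'ul'; at [5:7] match 'ul', group 1 = 'ul'; at [10:12] match 'jy', group 1 = 'jy'.
`findall` collects group 1 from each match (3 total).

['ul', 'ul', 'jy']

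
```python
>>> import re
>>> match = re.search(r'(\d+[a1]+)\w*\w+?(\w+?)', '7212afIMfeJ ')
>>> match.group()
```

This matches one or more of a digit, then one or more of one of [a1] (captured); then zero or more of a word character, then one or more of a word character (lazy); then one or more of a word character (lazy) (captured).
The match spans [0:11] → '7212afIMfeJ'.

'7212afIMfeJ'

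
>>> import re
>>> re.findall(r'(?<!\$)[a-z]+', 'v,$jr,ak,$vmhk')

['v', 'r', 'ak', 'mhk']

The negative lookaround is zero-width — it rules out positions where the adjacent text would match, without consuming anything.
Scanning left to right: at [0:1] → 'v'; at [4:5] → 'r'; at [6:8] → 'ak'; at [11:14] → 'mhk'.
`findall` yields the raw match text (4 of them) because the pattern has no groups.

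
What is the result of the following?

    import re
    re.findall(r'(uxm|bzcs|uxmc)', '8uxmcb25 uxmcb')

['uxm', 'uxm']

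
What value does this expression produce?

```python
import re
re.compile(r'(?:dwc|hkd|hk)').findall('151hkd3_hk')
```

['hkd', 'hk']

Branches in `(...|...)` are attempted left-to-right; the first branch that allows the whole pattern to succeed is taken.
Since nothing is captured, `findall` lists the 2 matched substrings directly.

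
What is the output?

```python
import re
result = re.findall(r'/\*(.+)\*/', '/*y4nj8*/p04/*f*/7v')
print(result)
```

With a single group, `findall` returns only what that group captured — 1 item.

['y4nj8*/p04/*f']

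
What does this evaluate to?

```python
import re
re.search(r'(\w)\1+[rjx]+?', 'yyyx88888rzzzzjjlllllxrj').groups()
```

The match spans [0:4] → 'yyyx'.
Captured: group 1 = 'y'.

('y',)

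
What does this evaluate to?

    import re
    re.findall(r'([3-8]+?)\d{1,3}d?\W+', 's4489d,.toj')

A non-greedy quantifier consumes as few characters as it can — just enough that the remainder of the pattern still matches from where it stops; whatever follows it matches normally.
`findall` collects group 1 from the one match (1 total).

['4']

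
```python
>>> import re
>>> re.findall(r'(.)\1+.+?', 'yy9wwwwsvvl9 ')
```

['y', 'w', 'v']

After group 1 captures some text, `\1` only succeeds where that same text appears again.
Matches: at [0:3] match 'yy9', group 1 = 'y'; at [3:8] match 'wwwws', group 1 = 'w'; at [8:11] match 'vvl', group 1 = 'v'.
One capturing group, so `findall` returns just the captured substring from each match — 3 in all.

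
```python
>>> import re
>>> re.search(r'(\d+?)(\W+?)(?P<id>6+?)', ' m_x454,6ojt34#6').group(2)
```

','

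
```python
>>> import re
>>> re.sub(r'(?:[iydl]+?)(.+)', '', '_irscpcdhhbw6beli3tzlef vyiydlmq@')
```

'_'

The pattern matches one or more of one of [iydl] (lazy) (non-capturing group); then one or more of any character (captured).
Matches: at [1:33] → 'irscpcdhhbw6beli3tzlef vyiydlmq@'.
Each match is replaced by ''.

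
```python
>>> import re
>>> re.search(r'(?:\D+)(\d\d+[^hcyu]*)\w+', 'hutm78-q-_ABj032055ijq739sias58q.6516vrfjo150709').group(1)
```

'78-q-_ABj032055ijq739sias58q.6516vrfjo15070'

The pattern matches one or more of a non-digit (non-capturing group); then a digit, then one or more of a digit, then zero or more of any character except [hcyu] (captured); then one or more of a word character.
Unlike `match`, `search` isn't anchored — it looks for the pattern anywhere in the string.
The match spans [0:48] → 'hutm78-q-_ABj032055ijq739sias58q.6516vrfjo150709'.
Captured: group 1 = '78-q-_ABj032055ijq739sias58q.6516vrfjo15070'.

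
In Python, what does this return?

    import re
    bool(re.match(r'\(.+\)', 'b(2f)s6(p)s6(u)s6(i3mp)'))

False

`re.match` won't scan ahead — the pattern has to work from the very first character.
Here position 0 doesn't satisfy it, so the call returns None, and `bool(None)` is False.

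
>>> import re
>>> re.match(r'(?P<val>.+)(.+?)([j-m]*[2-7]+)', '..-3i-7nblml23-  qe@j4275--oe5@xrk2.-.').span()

(0, 35)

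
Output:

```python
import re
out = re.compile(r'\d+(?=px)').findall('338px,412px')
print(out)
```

['338', '412']

The lookaround is zero-width — it requires the adjacent text to match without consuming it, so the asserted text isn't part of the match.
With no groups in the pattern, `findall` gives back each whole match — 2 here.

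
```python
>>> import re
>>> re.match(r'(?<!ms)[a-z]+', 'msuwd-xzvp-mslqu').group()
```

The negative lookaround is zero-width — it rules out positions where the adjacent text would match, without consuming anything.
With `match`, the pattern is implicitly anchored at the beginning.
The match spans [0:5] → 'msuwd'.

'msuwd'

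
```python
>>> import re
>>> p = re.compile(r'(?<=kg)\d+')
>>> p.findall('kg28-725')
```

['28']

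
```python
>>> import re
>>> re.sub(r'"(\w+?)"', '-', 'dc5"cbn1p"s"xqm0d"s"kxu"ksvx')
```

Matches: at [3:10] → '"cbn1p"'; at [11:18] → '"xqm0d"'; at [19:24] → '"kxu"'.
Every occurrence is swapped for '-'.

'dc5-s-s-ksvx'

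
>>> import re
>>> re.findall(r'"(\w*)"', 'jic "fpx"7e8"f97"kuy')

['fpx', 'f97']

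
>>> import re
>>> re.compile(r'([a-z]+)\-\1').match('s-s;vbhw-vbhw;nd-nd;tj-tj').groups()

`\1` has to match the exact text group 1 already captured.
`re.match` won't scan ahead — the pattern has to work from the very first character.
The match spans [0:3] → 's-s'.
Captured: group 1 = 's'.

('s',)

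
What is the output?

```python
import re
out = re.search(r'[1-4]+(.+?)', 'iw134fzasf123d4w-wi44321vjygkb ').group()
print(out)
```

134f

The pattern matches one or more of a character in [1-4]; then one or more of any character (lazy) (captured).
The `?` after the quantifier makes it lazy — it takes as little as possible before letting the rest of the pattern try.
`search` walks the string left to right and returns the first match it finds.
The match spans [2:6] → '134f'.
Captured: group 1 = 'f'.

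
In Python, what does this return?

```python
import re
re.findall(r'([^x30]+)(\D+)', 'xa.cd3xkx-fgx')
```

[('a.c', 'd'), ('k', 'x-fgx')]

The pattern matches one or more of any character except [x30] (captured); then one or more of a non-digit (captured).
Multiple groups make `findall` return tuples — one 2-tuple for each match.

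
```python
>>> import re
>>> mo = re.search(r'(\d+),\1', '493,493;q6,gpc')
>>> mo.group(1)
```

The match spans [0:7] → '493,493'.
Captured: group 1 = '493'.

'493'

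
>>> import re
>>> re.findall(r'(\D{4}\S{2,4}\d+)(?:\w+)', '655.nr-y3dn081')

The pattern matches exactly 4 of a non-digit, then 2 to 4 of a non-whitespace character, then one or more of a digit (captured); then one or more of a word character (non-capturing group).
With a single group, `findall` returns only what that group captured — 1 item.

['.nr-y3dn08']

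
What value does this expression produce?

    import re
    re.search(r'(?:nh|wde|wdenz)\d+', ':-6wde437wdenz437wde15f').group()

`re.search` scans for the first position where the pattern succeeds.
The match spans [3:9] → 'wde437'.

'wde437'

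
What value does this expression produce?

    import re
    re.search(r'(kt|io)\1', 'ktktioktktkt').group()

After group 1 captures some text, `\1` only succeeds where that same text appears again.
`re.search` scans for the first position where the pattern succeeds.
The match spans [0:4] → 'ktkt'.
Captured: group 1 = 'kt'.

'ktkt'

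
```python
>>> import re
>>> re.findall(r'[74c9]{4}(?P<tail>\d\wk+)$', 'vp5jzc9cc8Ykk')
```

['8Ykk']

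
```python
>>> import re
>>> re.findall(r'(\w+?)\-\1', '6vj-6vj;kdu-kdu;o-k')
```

The backreference `\1` re-matches whatever the first group consumed, character for character.
Matches: at [0:7] match '6vj-6vj', group 1 = '6vj'; at [8:15] match 'kdu-kdu', group 1 = 'kdu'.
Because there's exactly one group, `findall` drops the full match and keeps group 1 from each hit.

['6vj', 'kdu']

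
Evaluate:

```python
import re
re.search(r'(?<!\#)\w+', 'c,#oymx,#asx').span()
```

A negative assertion filters positions out without eating any characters.
The match spans [0:1] → 'c'.

(0, 1)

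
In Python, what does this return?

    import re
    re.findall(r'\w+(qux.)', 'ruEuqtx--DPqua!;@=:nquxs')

['quxs']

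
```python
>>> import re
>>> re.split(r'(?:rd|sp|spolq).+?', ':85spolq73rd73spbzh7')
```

[':85', 'lq73', '3', 'zh7']

The regex engine tests alternatives in the order written; an earlier branch that matches wins even if a later one would match more.
Splitting on the pattern gives 4 pieces.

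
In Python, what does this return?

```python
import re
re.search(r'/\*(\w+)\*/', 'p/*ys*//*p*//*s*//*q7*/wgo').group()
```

'/*ys*/'

`search` walks the string left to right and returns the first match it finds.
The match spans [1:7] → '/*ys*/'.
Captured: group 1 = 'ys'.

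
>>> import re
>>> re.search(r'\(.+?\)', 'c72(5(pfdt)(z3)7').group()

'(5(pfdt)'

Unlike `match`, `search` isn't anchored — it looks for the pattern anywhere in the string.
The match spans [3:11] → '(5(pfdt)'.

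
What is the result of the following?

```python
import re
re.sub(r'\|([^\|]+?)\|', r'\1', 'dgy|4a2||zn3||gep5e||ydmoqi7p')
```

'dgy4a2zn3gep5e|ydmoqi7p'

Matches: at [3:8] → '|4a2|'; at [8:13] → '|zn3|'; at [13:20] → '|gep5e|'.
Each match is replaced using the text its own group 1 captured.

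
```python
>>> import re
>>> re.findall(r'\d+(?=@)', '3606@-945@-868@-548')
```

['3606', '945', '868']

Because the assertion is zero-width, the text it checks is not consumed and won't appear in the result.
Matches: at [0:4] → '3606'; at [6:9] → '945'; at [11:14] → '868'.
With no groups in the pattern, `findall` gives back each whole match — 3 here.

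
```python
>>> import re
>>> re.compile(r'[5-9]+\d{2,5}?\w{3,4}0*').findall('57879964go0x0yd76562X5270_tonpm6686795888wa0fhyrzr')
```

['57879964go0x0', '76562X5270', '6686795888wa0f']

This matches one or more of a character in [5-9]; then 2 to 5 of a digit (lazy), then 3 to 4 of a word character, then zero or more of the literal '0'.
Scanning left to right: at [0:13] → '57879964go0x0'; at [15:25] → '76562X5270'; at [31:45] → '6686795888wa0f'.
With no groups in the pattern, `findall` gives back each whole match — 3 here.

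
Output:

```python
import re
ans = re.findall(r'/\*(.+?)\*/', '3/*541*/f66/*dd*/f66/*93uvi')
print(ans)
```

A `+?`/`*?`/`{m,n}?` starts at its minimum and grows only as far as needed for what follows to match.
One capturing group, so `findall` returns just the captured substring from each match — 2 in all.

['541', 'dd']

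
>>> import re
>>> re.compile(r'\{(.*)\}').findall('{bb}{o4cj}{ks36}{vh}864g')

['bb}{o4cj}{ks36}{vh']

Matches: at [0:20] match '{bb}{o4cj}{ks36}{vh}', group 1 = 'bb}{o4cj}{ks36}{vh'.
One capturing group, so `findall` returns just the captured substring from the one match — 1 in all.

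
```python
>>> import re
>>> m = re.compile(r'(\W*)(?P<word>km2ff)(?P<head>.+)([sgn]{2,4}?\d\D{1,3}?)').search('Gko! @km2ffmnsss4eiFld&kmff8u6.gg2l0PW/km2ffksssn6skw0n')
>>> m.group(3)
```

'mnsss4eiFld&kmff8u6.gg2l0PW/km2ffkss'

The pattern matches zero or more of a non-word character (captured); then the literal 'km', then the literal '2ff' (captured as 'word'); then one or more of any character (captured as 'head'); then 2 to 4 of one of [sgn] (lazy), then a digit, then 1 to 3 of a non-digit (lazy) (captured).
Unlike `match`, `search` isn't anchored — it looks for the pattern anywhere in the string.
The match spans [3:51] → '! @km2ffmnsss4eiFld&kmff8u6.gg2l0PW/km2ffksssn6s'.
Captured: group 1 = '! @', group 2 = 'km2ff', group 3 = 'mnsss4eiFld&kmff8u6.gg2l0PW/km2ffkss', group 4 = 'sn6s'.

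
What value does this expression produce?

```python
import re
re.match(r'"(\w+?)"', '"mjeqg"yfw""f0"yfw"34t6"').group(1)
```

The match spans [0:7] → '"mjeqg"'.
Captured: group 1 = 'mjeqg'.

'mjeqg'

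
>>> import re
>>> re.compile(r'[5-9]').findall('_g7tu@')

['7']

Pattern: a character in [5-9].
Matches: at [2:3] → '7'.
`findall` yields the raw match text (1 of them) because the pattern has no groups.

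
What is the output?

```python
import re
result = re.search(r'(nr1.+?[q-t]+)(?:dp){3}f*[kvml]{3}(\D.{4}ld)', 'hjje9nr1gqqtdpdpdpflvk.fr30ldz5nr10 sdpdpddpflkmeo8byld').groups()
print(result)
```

('nr1gqqt', '.fr30ld')

This matches the literal 'nr1', then one or more of any character (lazy), then one or more of a character in [q-t] (captured); then the literal 'dp' repeated 3 times, then zero or more of a literal 'f', then exactly 3 of one of [kvml]; then a non-digit, then exactly 4 of any character, then the literal 'ld' (captured).
`re.search` tries every starting position until one works.
The match spans [5:29] → 'nr1gqqtdpdpdpflvk.fr30ld'.
Captured: group 1 = 'nr1gqqt', group 2 = '.fr30ld'.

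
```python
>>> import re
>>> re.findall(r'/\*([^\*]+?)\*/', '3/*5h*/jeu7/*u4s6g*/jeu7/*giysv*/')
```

['5h', 'u4s6g', 'giysv']

Scanning left to right: at [1:7] match '/*5h*/', group 1 = '5h'; at [11:20] match '/*u4s6g*/', group 1 = 'u4s6g'; at [24:33] match '/*giysv*/', group 1 = 'giysv'.
With a single group, `findall` returns only what that group captured — 3 items.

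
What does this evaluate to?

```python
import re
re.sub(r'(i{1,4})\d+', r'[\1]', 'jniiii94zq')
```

The replacement refers to a captured group, so each match is rewritten using its own captured text.

'jn[iiii]zq'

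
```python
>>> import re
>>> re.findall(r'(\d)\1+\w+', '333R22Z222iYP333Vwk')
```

['3']

After group 1 captures some text, `\1` only succeeds where that same text appears again.
Walking the string: at [0:19] match '333R22Z222iYP333Vwk', group 1 = '3'.
`findall` collects group 1 from the one match (1 total).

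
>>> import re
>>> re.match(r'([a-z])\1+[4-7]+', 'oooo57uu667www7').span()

`re.match` only tries the pattern at the start of the string.
The match spans [0:6] → 'oooo57'.

(0, 6)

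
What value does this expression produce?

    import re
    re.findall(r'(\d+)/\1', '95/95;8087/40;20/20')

['95', '20']

A backreference is literal: `\1` must see the identical characters the first group matched.
Scanning left to right: at [0:5] match '95/95', group 1 = '95'; at [14:19] match '20/20', group 1 = '20'.
One capturing group, so `findall` returns just the captured substring from each match — 2 in all.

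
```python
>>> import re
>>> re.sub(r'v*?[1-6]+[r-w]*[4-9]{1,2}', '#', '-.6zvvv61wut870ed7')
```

'-.6z#0ed7'

The pattern matches zero or more of a literal 'v' (lazy), then one or more of a character in [1-6]; then zero or more of a character in [r-w], then 1 to 2 of a character in [4-9].
Matches: at [4:14] → 'vvv61wut87'.
`sub` substitutes '#' at each match site.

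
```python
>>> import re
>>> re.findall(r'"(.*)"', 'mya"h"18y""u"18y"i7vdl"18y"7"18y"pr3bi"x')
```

Walking the string: at [3:39] match '"h"18y""u"18y"i7vdl"18y"7"18y"pr3bi"', group 1 = 'h"18y""u"18y"i7vdl"18y"7"18y"pr3bi'.
With a single group, `findall` returns only what that group captured — 1 item.

['h"18y""u"18y"i7vdl"18y"7"18y"pr3bi']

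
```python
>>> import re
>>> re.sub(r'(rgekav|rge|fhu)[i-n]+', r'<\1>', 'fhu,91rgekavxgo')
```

'fhu,91<rge>avxgo'

Each match is replaced using the text its own group 1 captured.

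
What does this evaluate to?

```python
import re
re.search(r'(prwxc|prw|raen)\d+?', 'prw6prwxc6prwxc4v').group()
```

The match spans [0:4] → 'prw6'.

'prw6'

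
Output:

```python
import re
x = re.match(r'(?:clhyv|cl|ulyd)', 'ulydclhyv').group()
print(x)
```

ulyd

`re.match` won't scan ahead — the pattern has to work from the very first character.
The match spans [0:4] → 'ulyd'.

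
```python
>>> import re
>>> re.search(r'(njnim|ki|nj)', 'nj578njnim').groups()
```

`re.search` tries every starting position until one works.
The match spans [0:2] → 'nj'.
Captured: group 1 = 'nj'.

('nj',)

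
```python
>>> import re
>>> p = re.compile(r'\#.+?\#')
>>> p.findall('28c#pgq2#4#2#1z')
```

Lazy quantifiers expand one character at a time until the remainder of the pattern can match.
Matches: at [3:9] → '#pgq2#'; at [10:13] → '#2#'.
`findall` yields the raw match text (2 of them) because the pattern has no groups.

['#pgq2#', '#2#']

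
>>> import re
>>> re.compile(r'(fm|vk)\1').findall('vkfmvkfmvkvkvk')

['vk']

`\1` has to match the exact text group 1 already captured.
Matches: at [8:12] match 'vkvk', group 1 = 'vk'.
One capturing group, so `findall` returns just the captured substring from the one match — 1 in all.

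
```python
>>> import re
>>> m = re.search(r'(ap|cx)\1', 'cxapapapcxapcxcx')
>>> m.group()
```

`\1` has to match the exact text group 1 already captured.
The match spans [2:6] → 'apap'.

'apap'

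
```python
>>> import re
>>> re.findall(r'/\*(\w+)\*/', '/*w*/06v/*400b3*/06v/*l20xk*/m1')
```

['w', '400b3', 'l20xk']

One capturing group, so `findall` returns just the captured substring from each match — 3 in all.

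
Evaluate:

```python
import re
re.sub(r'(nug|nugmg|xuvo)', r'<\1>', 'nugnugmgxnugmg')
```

'<nug><nug>mgx<nug>mg'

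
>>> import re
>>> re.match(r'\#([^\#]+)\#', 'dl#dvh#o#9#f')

None

`match` is anchored at position 0; if the pattern doesn't fit there, it returns None.
Here the string doesn't start with a match, so the call returns None.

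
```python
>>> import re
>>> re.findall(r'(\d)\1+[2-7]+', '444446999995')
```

The backreference `\1` re-matches whatever the first group consumed, character for character.
Walking the string: at [0:6] match '444446', group 1 = '4'; at [6:12] match '999995', group 1 = '9'.
`findall` collects group 1 from each match (2 total).

['4', '9']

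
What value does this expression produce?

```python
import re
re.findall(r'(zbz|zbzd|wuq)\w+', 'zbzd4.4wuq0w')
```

Alternation isn't longest-match — the leftmost alternative that fits at this position is chosen.
Matches: at [0:5] match 'zbzd4', group 1 = 'zbz'; at [7:12] match 'wuq0w', group 1 = 'wuq'.
Because there's exactly one group, `findall` drops the full match and keeps group 1 from each hit.

['zbz', 'wuq']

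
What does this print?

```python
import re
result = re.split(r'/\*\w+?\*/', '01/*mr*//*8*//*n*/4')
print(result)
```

['01', '', '', '4']

Matches to split on: at [2:8] → '/*mr*/'; at [8:13] → '/*8*/'; at [13:18] → '/*n*/'.
`split` removes every match and returns the 4 fragments in between.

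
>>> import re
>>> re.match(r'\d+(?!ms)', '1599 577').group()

'1599'

The negative lookahead/lookbehind blocks any match where the forbidden context is present.
`re.match` won't scan ahead — the pattern has to work from the very first character.
The match spans [0:4] → '1599'.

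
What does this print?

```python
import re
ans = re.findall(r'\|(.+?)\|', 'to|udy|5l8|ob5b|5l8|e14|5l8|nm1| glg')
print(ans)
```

Lazy quantifiers expand one character at a time until the remainder of the pattern can match.
Walking the string: at [2:7] match '|udy|', group 1 = 'udy'; at [10:16] match '|ob5b|', group 1 = 'ob5b'; at [19:24] match '|e14|', group 1 = 'e14'; at [27:32] match '|nm1|', group 1 = 'nm1'.
With a single group, `findall` returns only what that group captured — 4 items.

['udy', 'ob5b', 'e14', 'nm1']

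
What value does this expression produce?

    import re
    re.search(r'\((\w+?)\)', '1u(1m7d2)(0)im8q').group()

Unlike `match`, `search` isn't anchored — it looks for the pattern anywhere in the string.
The match spans [2:9] → '(1m7d2)'.
Captured: group 1 = '1m7d2'.

'(1m7d2)'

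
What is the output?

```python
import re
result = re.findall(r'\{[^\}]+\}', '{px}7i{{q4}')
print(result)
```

['{px}', '{{q4}']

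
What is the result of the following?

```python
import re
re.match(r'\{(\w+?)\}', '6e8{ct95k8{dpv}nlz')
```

`re.match` only tries the pattern at the start of the string.
Here position 0 doesn't satisfy it, so the call returns None.

None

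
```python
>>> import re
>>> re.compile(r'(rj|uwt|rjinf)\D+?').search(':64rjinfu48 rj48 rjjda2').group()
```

'rji'

Alternation isn't longest-match — the leftmost alternative that fits at this position is chosen.
The match spans [3:6] → 'rji'.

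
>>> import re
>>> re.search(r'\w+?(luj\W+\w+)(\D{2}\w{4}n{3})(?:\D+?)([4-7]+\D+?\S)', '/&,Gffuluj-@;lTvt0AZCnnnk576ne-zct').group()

'Gffuluj-@;lTvt0AZCnnnk576ne'

This matches one or more of a word character (lazy); then the literal 'luj', then one or more of a non-word character, then one or more of a word character (captured); then exactly 2 of a non-digit, then exactly 4 of a word character, then exactly 3 of the literal 'n' (captured); then one or more of a non-digit (lazy) (non-capturing group); then one or more of a character in [4-7], then one or more of a non-digit (lazy), then a non-whitespace character (captured).
`re.search` scans for the first position where the pattern succeeds.
The match spans [3:30] → 'Gffuluj-@;lTvt0AZCnnnk576ne'.
Captured: group 1 = 'luj-@;lT', group 2 = 'vt0AZCnnn', group 3 = '576ne'.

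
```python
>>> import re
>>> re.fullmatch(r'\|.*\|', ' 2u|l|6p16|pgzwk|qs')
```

`fullmatch` succeeds only if the pattern covers the string from start to end.
Here the pattern can't cover the whole string, so the call returns None.

None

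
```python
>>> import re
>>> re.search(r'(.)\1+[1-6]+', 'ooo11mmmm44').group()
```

'ooo11'

A backreference is literal: `\1` must see the identical characters the first group matched.
The match spans [0:5] → 'ooo11'.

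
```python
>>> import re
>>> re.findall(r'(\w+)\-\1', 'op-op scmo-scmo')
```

['op', 'scmo']

The backreference `\1` re-matches whatever the first group consumed, character for character.
One capturing group, so `findall` returns just the captured substring from each match — 2 in all.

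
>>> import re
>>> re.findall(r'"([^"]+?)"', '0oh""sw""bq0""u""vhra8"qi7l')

Walking the string: at [4:8] match '"sw"', group 1 = 'sw'; at [8:13] match '"bq0"', group 1 = 'bq0'; at [13:16] match '"u"', group 1 = 'u'; at [16:23] match '"vhra8"', group 1 = 'vhra8'.
`findall` collects group 1 from each match (4 total).

['sw', 'bq0', 'u', 'vhra8']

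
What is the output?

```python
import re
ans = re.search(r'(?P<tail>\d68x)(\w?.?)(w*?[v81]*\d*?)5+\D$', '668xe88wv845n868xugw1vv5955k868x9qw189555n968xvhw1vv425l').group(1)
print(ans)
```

The match spans [42:56] → '968xvhw1vv425l'.
Captured: group 1 = '968x', group 2 = 'vh', group 3 = 'w1vv42'.

968x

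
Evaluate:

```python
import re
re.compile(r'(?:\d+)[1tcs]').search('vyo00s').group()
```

'00s'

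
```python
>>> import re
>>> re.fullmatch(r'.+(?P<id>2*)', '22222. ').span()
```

(0, 7)

This matches one or more of any character; then zero or more of a literal '2' (captured as 'id').
`fullmatch` succeeds only if the pattern covers the string from start to end.
The match spans [0:7] → '22222. '.
Captured: group 1 = ''.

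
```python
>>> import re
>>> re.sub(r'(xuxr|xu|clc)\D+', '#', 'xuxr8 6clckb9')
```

'#8 6#9'

`sub` substitutes '#' at each match site.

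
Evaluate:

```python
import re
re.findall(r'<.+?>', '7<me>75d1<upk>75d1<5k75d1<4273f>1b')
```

`findall` yields the raw match text (3 of them) because the pattern has no groups.

['<me>', '<upk>', '<5k75d1<4273f>']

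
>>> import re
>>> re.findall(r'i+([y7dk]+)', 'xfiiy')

The pattern matches one or more of a literal 'i'; then one or more of one of [y7dk] (captured).
Matches: at [2:5] match 'iiy', group 1 = 'y'.
One capturing group, so `findall` returns just the captured substring from the one match — 1 in all.

['y']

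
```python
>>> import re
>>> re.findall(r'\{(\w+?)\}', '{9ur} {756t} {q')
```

['9ur', '756t']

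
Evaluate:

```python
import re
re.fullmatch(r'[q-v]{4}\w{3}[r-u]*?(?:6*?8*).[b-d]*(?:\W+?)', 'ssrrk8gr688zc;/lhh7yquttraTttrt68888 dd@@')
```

None

This matches exactly 4 of a character in [q-v], then exactly 3 of a word character, then zero or more of a character in [r-u] (lazy); then zero or more of a literal '6' (lazy), then zero or more of the literal '8' (non-capturing group); then any character; then zero or more of a character in [b-d]; then one or more of a non-word character (lazy) (non-capturing group).
`re.fullmatch` is like wrapping the pattern in `^…$` (in single-line mode).
Here the pattern can't cover the whole string, so the call returns None.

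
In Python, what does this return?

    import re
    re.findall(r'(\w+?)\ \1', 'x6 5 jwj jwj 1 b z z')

['jwj', 'z']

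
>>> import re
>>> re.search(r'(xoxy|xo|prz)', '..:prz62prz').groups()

`search` walks the string left to right and returns the first match it finds.
The match spans [3:6] → 'prz'.
Captured: group 1 = 'prz'.

('prz',)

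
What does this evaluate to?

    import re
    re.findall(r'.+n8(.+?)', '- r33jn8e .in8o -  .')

['o']

A non-greedy quantifier consumes as few characters as it can — just enough that the remainder of the pattern still matches from where it stops; whatever follows it matches normally.
One capturing group, so `findall` returns just the captured substring from the one match — 1 in all.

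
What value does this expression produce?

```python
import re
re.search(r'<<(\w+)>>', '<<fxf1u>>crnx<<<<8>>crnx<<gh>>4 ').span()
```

(0, 9)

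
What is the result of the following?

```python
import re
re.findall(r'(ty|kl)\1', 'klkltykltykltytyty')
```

After group 1 captures some text, `\1` only succeeds where that same text appears again.
Matches: at [0:4] match 'klkl', group 1 = 'kl'; at [12:16] match 'tyty', group 1 = 'ty'.
With a single group, `findall` returns only what that group captured — 2 items.

['kl', 'ty']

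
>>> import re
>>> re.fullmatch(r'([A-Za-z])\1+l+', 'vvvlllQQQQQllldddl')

None

`fullmatch` succeeds only if the pattern covers the string from start to end.
Here the pattern can't cover the whole string, so the call returns None.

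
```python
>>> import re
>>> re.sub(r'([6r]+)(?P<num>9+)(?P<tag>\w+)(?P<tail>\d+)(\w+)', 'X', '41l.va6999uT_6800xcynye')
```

'41l.vaX'

The pattern matches one or more of one of [6r] (captured); then one or more of a literal '9' (captured as 'num'); then one or more of a word character (captured as 'tag'); then one or more of a digit (captured as 'tail'); then one or more of a word character (captured).
Matches: at [6:23] → '6999uT_6800xcynye'.
Every occurrence is swapped for 'X'.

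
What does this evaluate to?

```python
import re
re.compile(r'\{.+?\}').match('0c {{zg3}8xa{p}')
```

With `match`, the pattern is implicitly anchored at the beginning.
Here position 0 doesn't satisfy it, so the call returns None.

None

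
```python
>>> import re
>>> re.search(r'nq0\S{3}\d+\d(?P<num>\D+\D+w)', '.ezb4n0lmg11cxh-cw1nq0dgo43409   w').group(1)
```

The match spans [19:34] → 'nq0dgo43409   w'.
Captured: group 1 = '   w'.

'   w'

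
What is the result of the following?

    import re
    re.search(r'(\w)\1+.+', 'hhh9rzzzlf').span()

(0, 10)

The backreference `\1` re-matches whatever the first group consumed, character for character.
Unlike `match`, `search` isn't anchored — it looks for the pattern anywhere in the string.
The match spans [0:10] → 'hhh9rzzzlf'.
Captured: group 1 = 'h'.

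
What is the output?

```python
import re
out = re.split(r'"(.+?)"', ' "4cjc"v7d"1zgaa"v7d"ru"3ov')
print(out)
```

Matches to split on: at [1:7] → '"4cjc"'; at [10:17] → '"1zgaa"'; at [20:24] → '"ru"'.
Because the pattern has a capturing group, `split` also inserts each captured text between the pieces.

[' ', '4cjc', 'v7d', '1zgaa', 'v7d', 'ru', '3ov']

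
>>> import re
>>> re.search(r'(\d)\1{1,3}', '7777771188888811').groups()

('7',)

`\1` has to match the exact text group 1 already captured.
`re.search` scans for the first position where the pattern succeeds.
The match spans [0:4] → '7777'.
Captured: group 1 = '7'.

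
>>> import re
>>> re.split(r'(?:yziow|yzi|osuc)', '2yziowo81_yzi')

The regex engine tests alternatives in the order written; an earlier branch that matches wins even if a later one would match more.
Matches to split on: at [1:6] → 'yziow'; at [10:13] → 'yzi'.
`split` removes every match and returns the 3 fragments in between.

['2', 'o81_', '']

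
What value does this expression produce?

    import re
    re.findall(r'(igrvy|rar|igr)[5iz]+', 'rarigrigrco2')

['rar']

Matches: at [0:4] match 'rari', group 1 = 'rar'.
One capturing group, so `findall` returns just the captured substring from the one match — 1 in all.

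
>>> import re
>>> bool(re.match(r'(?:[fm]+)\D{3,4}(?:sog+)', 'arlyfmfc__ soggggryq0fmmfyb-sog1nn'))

False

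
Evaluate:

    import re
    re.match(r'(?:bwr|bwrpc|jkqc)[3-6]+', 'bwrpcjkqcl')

`re.match` only tries the pattern at the start of the string.
Here the string doesn't start with a match, so the call returns None.

None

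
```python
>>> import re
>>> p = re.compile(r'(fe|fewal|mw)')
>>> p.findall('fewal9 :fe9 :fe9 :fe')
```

['fe', 'fe', 'fe', 'fe']

Alternation isn't longest-match — the leftmost alternative that fits at this position is chosen.
`findall` collects group 1 from each match (4 total).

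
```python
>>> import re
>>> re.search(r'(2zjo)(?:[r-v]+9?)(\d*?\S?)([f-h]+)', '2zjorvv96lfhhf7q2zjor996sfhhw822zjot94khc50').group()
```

'2zjorvv96lfhhf'

This matches the literal '2zj', then a literal 'o' (captured); then one or more of a character in [r-v], then optionally the literal '9' (non-capturing group); then zero or more of a digit (lazy), then optionally a non-whitespace character (captured); then one or more of a character in [f-h] (captured).
The match spans [0:14] → '2zjorvv96lfhhf'.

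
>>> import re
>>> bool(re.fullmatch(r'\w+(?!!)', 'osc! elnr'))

`(?!…)`/`(?<!…)` only lets a position through if the neighbouring text does NOT match; no characters are consumed.
For `fullmatch`, every character of the input must be accounted for by the pattern.
Here there's no way to consume every character, so the call returns None, and `bool(None)` is False.

False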